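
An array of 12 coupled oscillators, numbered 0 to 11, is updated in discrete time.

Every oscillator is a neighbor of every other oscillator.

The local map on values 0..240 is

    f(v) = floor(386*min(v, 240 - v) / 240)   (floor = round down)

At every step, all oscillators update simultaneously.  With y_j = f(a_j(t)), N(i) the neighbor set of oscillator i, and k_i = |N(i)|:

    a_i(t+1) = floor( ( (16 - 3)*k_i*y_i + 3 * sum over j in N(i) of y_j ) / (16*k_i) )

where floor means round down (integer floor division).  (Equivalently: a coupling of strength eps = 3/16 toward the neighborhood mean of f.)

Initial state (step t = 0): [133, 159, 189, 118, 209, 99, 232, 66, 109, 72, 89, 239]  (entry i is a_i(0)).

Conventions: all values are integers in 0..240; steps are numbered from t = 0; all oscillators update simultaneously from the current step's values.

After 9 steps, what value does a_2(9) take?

Answer: a_2(9) = 159

Derivation:
t=0: [133, 159, 189, 118, 209, 99, 232, 66, 109, 72, 89, 239]
t=1: [159, 126, 87, 173, 61, 149, 32, 107, 161, 114, 136, 23]
t=2: [129, 171, 136, 111, 104, 142, 66, 163, 127, 171, 159, 54]
t=3: [170, 116, 161, 170, 161, 153, 113, 126, 172, 116, 132, 97]
t=4: [119, 178, 131, 119, 131, 141, 174, 176, 117, 178, 168, 154]
t=5: [181, 108, 168, 181, 168, 156, 113, 110, 179, 108, 121, 139]
t=6: [103, 166, 120, 103, 120, 136, 173, 169, 107, 166, 181, 157]
t=7: [160, 124, 183, 160, 183, 162, 114, 120, 166, 124, 104, 135]
t=8: [131, 178, 102, 131, 102, 129, 175, 183, 124, 178, 162, 163]
t=9: [167, 107, 159, 167, 159, 170, 111, 101, 176, 107, 128, 126]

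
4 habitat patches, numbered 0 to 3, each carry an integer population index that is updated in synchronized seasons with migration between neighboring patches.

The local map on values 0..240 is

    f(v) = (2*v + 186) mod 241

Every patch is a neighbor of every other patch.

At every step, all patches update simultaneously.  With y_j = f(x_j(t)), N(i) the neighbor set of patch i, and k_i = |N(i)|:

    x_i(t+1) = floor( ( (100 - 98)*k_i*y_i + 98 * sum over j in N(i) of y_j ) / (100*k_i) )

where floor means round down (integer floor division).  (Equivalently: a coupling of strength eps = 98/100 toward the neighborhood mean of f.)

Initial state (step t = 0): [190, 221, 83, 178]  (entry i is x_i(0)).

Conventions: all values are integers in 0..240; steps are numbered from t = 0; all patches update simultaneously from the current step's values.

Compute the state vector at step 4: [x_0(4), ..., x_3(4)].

Simulating step by step:
t=0: [190, 221, 83, 178]
t=1: [105, 86, 96, 112]
t=2: [141, 152, 146, 136]
t=3: [155, 222, 152, 158]
t=4: [57, 16, 59, 55]

Answer: [57, 16, 59, 55]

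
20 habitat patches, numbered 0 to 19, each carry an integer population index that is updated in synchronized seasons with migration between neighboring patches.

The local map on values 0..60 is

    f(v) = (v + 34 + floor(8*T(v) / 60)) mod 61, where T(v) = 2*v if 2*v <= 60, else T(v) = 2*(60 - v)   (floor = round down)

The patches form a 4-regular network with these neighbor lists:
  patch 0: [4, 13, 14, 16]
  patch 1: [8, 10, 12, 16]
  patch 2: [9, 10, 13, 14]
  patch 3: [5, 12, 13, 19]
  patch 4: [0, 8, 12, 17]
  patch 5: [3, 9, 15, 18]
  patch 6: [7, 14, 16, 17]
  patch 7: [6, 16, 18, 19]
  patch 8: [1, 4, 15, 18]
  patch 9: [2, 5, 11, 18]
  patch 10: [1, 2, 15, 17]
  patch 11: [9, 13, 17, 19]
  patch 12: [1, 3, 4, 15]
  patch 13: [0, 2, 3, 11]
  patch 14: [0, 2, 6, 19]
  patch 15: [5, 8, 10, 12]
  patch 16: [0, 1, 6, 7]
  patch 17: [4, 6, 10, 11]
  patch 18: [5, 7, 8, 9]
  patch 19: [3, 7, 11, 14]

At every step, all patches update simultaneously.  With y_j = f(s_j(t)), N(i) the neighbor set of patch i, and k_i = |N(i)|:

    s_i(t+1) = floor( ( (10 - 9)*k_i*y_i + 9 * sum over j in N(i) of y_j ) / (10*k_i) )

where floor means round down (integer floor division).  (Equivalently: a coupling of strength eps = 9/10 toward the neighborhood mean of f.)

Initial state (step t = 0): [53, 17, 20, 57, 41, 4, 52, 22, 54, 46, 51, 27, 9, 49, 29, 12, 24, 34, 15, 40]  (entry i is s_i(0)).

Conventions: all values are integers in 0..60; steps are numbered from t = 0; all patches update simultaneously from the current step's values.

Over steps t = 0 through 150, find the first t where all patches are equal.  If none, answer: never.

Answer: 28
Key observation: Synchronization is absorbing here: once all patches are equal they stay equal, and step 28 is the first all-equal step.

Derivation:
t=0: [53, 17, 20, 57, 41, 4, 52, 22, 54, 46, 51, 27, 9, 49, 29, 12, 24, 34, 15, 40]  (not all equal)
t=1: [15, 28, 24, 31, 27, 38, 8, 22, 42, 37, 42, 18, 38, 30, 30, 35, 24, 19, 25, 12]  (not all equal)
t=2: [12, 13, 13, 21, 33, 11, 20, 22, 9, 19, 20, 35, 10, 28, 34, 17, 23, 34, 11, 22]  (not all equal)
t=3: [13, 39, 36, 28, 35, 54, 12, 24, 41, 41, 43, 19, 44, 39, 36, 49, 35, 33, 38, 19]  (not all equal)
t=4: [18, 18, 17, 28, 24, 17, 15, 31, 17, 28, 17, 29, 16, 31, 40, 22, 28, 33, 17, 24]  (not all equal)
t=5: [14, 44, 26, 28, 40, 21, 16, 27, 31, 39, 33, 8, 20, 29, 39, 49, 40, 28, 34, 10]  (not all equal)
t=6: [19, 24, 13, 39, 30, 19, 16, 30, 18, 29, 14, 22, 21, 25, 36, 34, 31, 29, 22, 21]  (not all equal)
t=7: [15, 40, 22, 42, 42, 14, 15, 29, 11, 25, 21, 18, 15, 28, 51, 51, 29, 27, 30, 15]  (not all equal)
t=8: [19, 39, 22, 39, 37, 18, 16, 29, 21, 26, 17, 21, 23, 29, 38, 50, 30, 43, 26, 30]  (not all equal)
t=9: [17, 30, 19, 19, 33, 17, 18, 19, 20, 27, 19, 16, 17, 31, 29, 41, 32, 43, 29, 24]  (not all equal)
t=10: [15, 42, 24, 33, 43, 26, 27, 23, 17, 40, 30, 14, 28, 51, 39, 52, 41, 42, 41, 40]  (not all equal)
t=11: [23, 22, 16, 14, 32, 17, 13, 14, 24, 19, 16, 23, 18, 29, 19, 20, 20, 21, 19, 20]  (not all equal)
t=12: [31, 38, 45, 45, 28, 56, 56, 55, 29, 43, 44, 42, 33, 25, 42, 43, 29, 32, 43, 42]  (not all equal)
t=13: [10, 13, 16, 17, 10, 21, 18, 20, 15, 22, 17, 14, 16, 17, 20, 18, 20, 18, 21, 21]  (not all equal)
t=14: [53, 54, 43, 57, 51, 44, 58, 58, 53, 50, 54, 43, 51, 51, 54, 55, 53, 52, 44, 56]  (not all equal)
t=15: [26, 27, 26, 26, 26, 25, 28, 27, 26, 20, 26, 26, 28, 24, 27, 25, 29, 26, 25, 27]  (not all equal)
t=16: [5, 6, 17, 5, 5, 16, 7, 7, 5, 9, 5, 17, 5, 4, 6, 5, 6, 5, 17, 6]  (not all equal)
t=17: [40, 40, 42, 43, 40, 45, 41, 44, 43, 53, 43, 42, 40, 46, 44, 43, 41, 43, 46, 44]  (not all equal)
t=18: [19, 19, 22, 20, 18, 22, 20, 20, 19, 21, 19, 22, 18, 19, 19, 20, 19, 19, 22, 20]  (not all equal)
t=19: [57, 57, 52, 44, 57, 40, 58, 45, 44, 6, 45, 52, 57, 32, 45, 44, 58, 44, 39, 45]  (not all equal)
t=20: [24, 26, 24, 20, 25, 24, 24, 24, 24, 24, 24, 24, 25, 24, 26, 22, 28, 26, 24, 22]  (not all equal)
t=21: [4, 4, 3, 8, 3, 14, 5, 3, 3, 3, 3, 2, 15, 15, 2, 2, 3, 3, 3, 15]  (not all equal)
t=22: [40, 40, 40, 51, 41, 39, 37, 41, 37, 39, 37, 44, 40, 40, 41, 43, 38, 37, 40, 39]  (not all equal)
t=23: [18, 16, 17, 18, 17, 19, 17, 16, 18, 18, 17, 17, 20, 20, 17, 17, 17, 17, 17, 20]  (not all equal)
t=24: [56, 56, 56, 58, 56, 55, 54, 55, 54, 55, 54, 57, 55, 55, 56, 56, 54, 55, 55, 55]  (not all equal)
t=25: [29, 28, 29, 29, 29, 29, 28, 28, 29, 29, 29, 29, 30, 30, 29, 28, 29, 29, 28, 29]  (not all equal)
t=26: [9, 9, 9, 9, 9, 8, 8, 8, 8, 8, 8, 9, 8, 9, 8, 9, 8, 8, 8, 8]  (not all equal)
t=27: [44, 44, 44, 44, 44, 44, 44, 44, 44, 44, 44, 44, 44, 45, 44, 44, 44, 44, 44, 44]  (not all equal)
t=28: [21, 21, 21, 21, 21, 21, 21, 21, 21, 21, 21, 21, 21, 21, 21, 21, 21, 21, 21, 21]  (all equal)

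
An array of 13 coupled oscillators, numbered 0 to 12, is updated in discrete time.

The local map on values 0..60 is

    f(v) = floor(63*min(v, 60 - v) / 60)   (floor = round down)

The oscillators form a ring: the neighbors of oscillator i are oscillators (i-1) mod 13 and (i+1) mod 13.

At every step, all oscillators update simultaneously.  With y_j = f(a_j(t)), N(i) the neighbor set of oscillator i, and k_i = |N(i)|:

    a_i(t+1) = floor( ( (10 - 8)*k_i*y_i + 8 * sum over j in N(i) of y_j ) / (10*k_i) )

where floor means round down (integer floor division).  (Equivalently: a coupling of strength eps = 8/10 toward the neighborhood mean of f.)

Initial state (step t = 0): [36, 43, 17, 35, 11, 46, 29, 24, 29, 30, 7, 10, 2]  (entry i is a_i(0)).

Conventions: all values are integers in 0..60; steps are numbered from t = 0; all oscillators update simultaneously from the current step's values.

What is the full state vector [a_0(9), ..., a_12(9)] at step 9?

Simulating step by step:
t=0: [36, 43, 17, 35, 11, 46, 29, 24, 29, 30, 7, 10, 2]
t=1: [12, 20, 20, 16, 18, 19, 21, 29, 28, 21, 17, 5, 14]
t=2: [16, 17, 19, 18, 17, 19, 24, 26, 26, 22, 14, 13, 9]
t=3: [13, 17, 17, 18, 18, 20, 23, 26, 25, 21, 17, 11, 13]
t=4: [14, 15, 17, 17, 19, 21, 24, 25, 24, 21, 16, 14, 12]
t=5: [13, 15, 16, 17, 19, 22, 24, 25, 24, 20, 17, 14, 13]
t=6: [13, 14, 16, 17, 19, 22, 24, 25, 23, 21, 17, 14, 13]
t=7: [13, 14, 15, 17, 19, 22, 24, 24, 24, 20, 17, 14, 13]
t=8: [13, 14, 15, 17, 19, 22, 24, 25, 23, 21, 17, 14, 13]
t=9: [13, 14, 15, 17, 19, 22, 24, 24, 24, 20, 17, 14, 13]

Answer: [13, 14, 15, 17, 19, 22, 24, 24, 24, 20, 17, 14, 13]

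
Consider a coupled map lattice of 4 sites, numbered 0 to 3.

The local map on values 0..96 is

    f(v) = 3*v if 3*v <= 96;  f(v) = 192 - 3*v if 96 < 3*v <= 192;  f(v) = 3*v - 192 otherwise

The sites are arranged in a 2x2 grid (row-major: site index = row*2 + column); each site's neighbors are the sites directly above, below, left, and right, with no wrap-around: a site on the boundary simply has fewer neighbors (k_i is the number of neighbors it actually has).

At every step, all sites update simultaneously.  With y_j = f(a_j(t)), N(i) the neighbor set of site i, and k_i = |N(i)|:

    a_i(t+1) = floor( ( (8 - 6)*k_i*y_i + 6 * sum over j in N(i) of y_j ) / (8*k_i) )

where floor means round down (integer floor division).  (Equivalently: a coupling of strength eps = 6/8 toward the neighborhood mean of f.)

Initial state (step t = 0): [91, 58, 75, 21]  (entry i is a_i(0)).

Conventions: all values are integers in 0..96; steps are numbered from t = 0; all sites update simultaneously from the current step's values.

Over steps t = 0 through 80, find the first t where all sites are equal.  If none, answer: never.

Answer: never
Key observation: The state at step 9 reappears at step 15 — the system is in a cycle of period 6 from step 9 on.  No step 0..15 is synchronized, and the cycle repeats forever, so no step up to 80 (or ever) has all sites equal.

Derivation:
t=0: [91, 58, 75, 21]  (not all equal)
t=1: [39, 58, 62, 34]  (not all equal)
t=2: [27, 66, 63, 31]  (not all equal)
t=3: [23, 66, 66, 26]  (not all equal)
t=4: [21, 56, 56, 24]  (not all equal)
t=5: [33, 56, 56, 36]  (not all equal)
t=6: [41, 72, 72, 39]  (not all equal)
t=7: [35, 60, 60, 36]  (not all equal)
t=8: [30, 67, 67, 30]  (not all equal)
t=9: [29, 69, 69, 29]  (not all equal)
t=10: [33, 69, 69, 33]  (not all equal)
t=11: [34, 73, 73, 34]  (not all equal)
t=12: [42, 74, 74, 42]  (not all equal)
t=13: [39, 57, 57, 39]  (not all equal)
t=14: [34, 61, 61, 34]  (not all equal)
t=15: [29, 69, 69, 29]  (not all equal)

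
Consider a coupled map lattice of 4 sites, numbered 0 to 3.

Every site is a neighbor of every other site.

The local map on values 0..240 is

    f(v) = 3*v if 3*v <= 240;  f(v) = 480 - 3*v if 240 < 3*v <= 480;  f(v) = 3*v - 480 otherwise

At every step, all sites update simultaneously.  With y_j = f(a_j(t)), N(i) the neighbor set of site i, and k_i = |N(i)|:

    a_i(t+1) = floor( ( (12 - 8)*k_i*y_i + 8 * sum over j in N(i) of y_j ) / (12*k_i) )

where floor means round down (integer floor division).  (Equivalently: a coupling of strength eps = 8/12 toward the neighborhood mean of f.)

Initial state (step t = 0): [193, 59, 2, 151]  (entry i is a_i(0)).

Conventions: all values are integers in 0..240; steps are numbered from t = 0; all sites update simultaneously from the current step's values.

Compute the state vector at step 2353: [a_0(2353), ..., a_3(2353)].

Simulating step by step:
t=0: [193, 59, 2, 151]
t=1: [79, 88, 69, 71]
t=2: [220, 218, 217, 217]
t=3: [174, 174, 173, 173]
t=4: [40, 40, 40, 40]
t=5: [120, 120, 120, 120]
t=6: [120, 120, 120, 120]

Answer: [120, 120, 120, 120]
Key observation: The state at step 5, [120, 120, 120, 120], reappears at step 6: the system is in a cycle of period 1 from step 5 on.  Therefore the state at step 2353 equals the state at step 5 + ((2353 - 5) mod 1) = 5, which is [120, 120, 120, 120].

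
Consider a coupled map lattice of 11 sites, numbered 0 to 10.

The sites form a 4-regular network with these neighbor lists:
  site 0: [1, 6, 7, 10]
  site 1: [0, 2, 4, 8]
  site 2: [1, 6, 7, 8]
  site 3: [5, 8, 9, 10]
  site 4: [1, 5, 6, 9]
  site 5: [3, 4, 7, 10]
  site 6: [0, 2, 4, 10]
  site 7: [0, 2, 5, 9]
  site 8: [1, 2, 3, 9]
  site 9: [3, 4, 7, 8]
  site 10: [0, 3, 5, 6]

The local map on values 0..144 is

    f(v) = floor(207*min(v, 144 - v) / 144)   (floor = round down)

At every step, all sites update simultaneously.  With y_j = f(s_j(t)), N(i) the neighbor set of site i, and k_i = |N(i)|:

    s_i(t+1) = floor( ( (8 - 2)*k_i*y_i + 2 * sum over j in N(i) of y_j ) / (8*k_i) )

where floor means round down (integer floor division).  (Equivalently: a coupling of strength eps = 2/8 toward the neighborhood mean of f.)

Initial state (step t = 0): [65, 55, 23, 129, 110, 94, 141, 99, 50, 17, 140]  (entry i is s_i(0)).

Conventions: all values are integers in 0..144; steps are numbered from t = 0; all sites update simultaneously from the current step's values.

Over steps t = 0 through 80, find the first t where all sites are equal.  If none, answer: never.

Answer: never
Key observation: The state at step 30 reappears at step 38 — the system is in a cycle of period 8 from step 30 on.  No step 0..38 is synchronized, and the cycle repeats forever, so no step up to 80 (or ever) has all sites equal.

Derivation:
t=0: [65, 55, 23, 129, 110, 94, 141, 99, 50, 17, 140]  (not all equal)
t=1: [79, 74, 38, 26, 47, 61, 14, 61, 63, 30, 15]  (not all equal)
t=2: [84, 94, 59, 42, 65, 78, 29, 82, 82, 49, 30]  (not all equal)
t=3: [79, 75, 81, 63, 87, 88, 49, 87, 84, 73, 49]  (not all equal)
t=4: [89, 96, 88, 88, 82, 80, 73, 83, 88, 97, 73]  (not all equal)
t=5: [81, 72, 81, 81, 87, 91, 98, 85, 78, 71, 98]  (not all equal)
t=6: [87, 99, 89, 88, 82, 77, 69, 85, 94, 98, 69]  (not all equal)
t=7: [82, 68, 79, 80, 87, 94, 96, 83, 71, 69, 96]  (not all equal)
t=8: [86, 95, 91, 90, 81, 73, 72, 87, 100, 96, 71]  (not all equal)
t=9: [84, 72, 76, 78, 89, 98, 99, 81, 65, 71, 99]  (not all equal)
t=10: [84, 99, 94, 90, 80, 69, 68, 89, 94, 98, 67]  (not all equal)
t=11: [85, 68, 72, 78, 89, 95, 94, 79, 70, 69, 94]  (not all equal)
t=12: [83, 95, 99, 91, 80, 73, 74, 92, 99, 97, 73]  (not all equal)
t=13: [86, 71, 67, 77, 90, 98, 96, 75, 65, 69, 99]  (not all equal)
t=14: [83, 98, 94, 92, 78, 70, 71, 95, 94, 97, 67]  (not all equal)
t=15: [86, 69, 72, 76, 91, 95, 98, 72, 70, 69, 94]  (not all equal)
t=16: [83, 96, 100, 94, 77, 74, 70, 99, 99, 97, 73]  (not all equal)
t=17: [86, 71, 65, 74, 93, 95, 96, 67, 64, 68, 98]  (not all equal)
t=18: [83, 97, 92, 95, 75, 73, 71, 93, 93, 95, 69]  (not all equal)
t=19: [86, 71, 75, 74, 95, 97, 98, 75, 72, 72, 96]  (not all equal)
t=20: [83, 98, 97, 96, 73, 71, 69, 96, 102, 100, 71]  (not all equal)
t=21: [86, 69, 68, 72, 97, 97, 96, 71, 61, 66, 98]  (not all equal)
t=22: [83, 95, 95, 96, 70, 71, 71, 97, 89, 92, 69]  (not all equal)
t=23: [86, 73, 72, 73, 96, 97, 98, 71, 76, 75, 96]  (not all equal)
t=24: [83, 98, 100, 97, 72, 71, 69, 98, 98, 97, 71]  (not all equal)
t=25: [86, 69, 65, 71, 98, 97, 96, 69, 65, 69, 98]  (not all equal)
t=26: [83, 95, 92, 96, 70, 71, 71, 95, 94, 96, 69]  (not all equal)
t=27: [86, 73, 75, 73, 96, 97, 99, 73, 70, 71, 96]  (not all equal)
t=28: [83, 98, 97, 97, 72, 71, 68, 98, 100, 99, 71]  (not all equal)
t=29: [85, 69, 68, 70, 97, 97, 95, 69, 63, 66, 98]  (not all equal)
t=30: [83, 95, 95, 94, 70, 71, 72, 95, 91, 92, 69]  (not all equal)
t=31: [86, 73, 72, 75, 96, 97, 99, 73, 74, 75, 96]  (not all equal)
t=32: [83, 98, 100, 95, 72, 71, 68, 98, 100, 97, 71]  (not all equal)
t=33: [85, 69, 65, 73, 98, 97, 94, 69, 63, 69, 98]  (not all equal)
t=34: [83, 95, 92, 96, 70, 71, 72, 95, 92, 96, 69]  (not all equal)
t=35: [86, 73, 75, 73, 96, 97, 99, 73, 73, 71, 96]  (not all equal)
t=36: [83, 98, 97, 97, 72, 71, 68, 98, 101, 99, 71]  (not all equal)
t=37: [85, 69, 68, 70, 97, 97, 95, 69, 62, 66, 98]  (not all equal)
t=38: [83, 95, 95, 94, 70, 71, 72, 95, 91, 92, 69]  (not all equal)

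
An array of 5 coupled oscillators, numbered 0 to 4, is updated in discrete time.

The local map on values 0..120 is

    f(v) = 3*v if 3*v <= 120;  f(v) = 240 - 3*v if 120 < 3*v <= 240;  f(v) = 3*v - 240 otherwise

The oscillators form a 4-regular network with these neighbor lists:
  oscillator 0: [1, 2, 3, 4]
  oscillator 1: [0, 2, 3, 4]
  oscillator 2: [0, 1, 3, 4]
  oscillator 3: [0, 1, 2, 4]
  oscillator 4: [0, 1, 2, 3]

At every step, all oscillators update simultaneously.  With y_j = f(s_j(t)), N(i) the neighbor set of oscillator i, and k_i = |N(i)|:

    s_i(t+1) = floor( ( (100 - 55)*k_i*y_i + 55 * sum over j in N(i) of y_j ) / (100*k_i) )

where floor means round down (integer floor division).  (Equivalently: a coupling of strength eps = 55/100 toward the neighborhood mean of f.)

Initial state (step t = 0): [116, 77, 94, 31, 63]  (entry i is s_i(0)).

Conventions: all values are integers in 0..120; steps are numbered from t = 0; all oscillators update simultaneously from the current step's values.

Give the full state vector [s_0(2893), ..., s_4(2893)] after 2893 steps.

Simulating step by step:
t=0: [116, 77, 94, 31, 63]
t=1: [75, 44, 54, 70, 57]
t=2: [45, 75, 65, 50, 62]
t=3: [75, 47, 56, 70, 59]
t=4: [43, 69, 60, 47, 58]
t=5: [85, 61, 69, 81, 71]
t=6: [23, 36, 28, 19, 27]
t=7: [76, 88, 81, 72, 80]
t=8: [12, 16, 9, 16, 8]
t=9: [36, 40, 33, 40, 32]
t=10: [108, 112, 105, 112, 104]
t=11: [84, 88, 81, 88, 80]
t=12: [12, 16, 9, 16, 8]

Answer: [36, 40, 33, 40, 32]
Key observation: The state at step 8, [12, 16, 9, 16, 8], reappears at step 12: the system is in a cycle of period 4 from step 8 on.  Therefore the state at step 2893 equals the state at step 8 + ((2893 - 8) mod 4) = 9, which is [36, 40, 33, 40, 32].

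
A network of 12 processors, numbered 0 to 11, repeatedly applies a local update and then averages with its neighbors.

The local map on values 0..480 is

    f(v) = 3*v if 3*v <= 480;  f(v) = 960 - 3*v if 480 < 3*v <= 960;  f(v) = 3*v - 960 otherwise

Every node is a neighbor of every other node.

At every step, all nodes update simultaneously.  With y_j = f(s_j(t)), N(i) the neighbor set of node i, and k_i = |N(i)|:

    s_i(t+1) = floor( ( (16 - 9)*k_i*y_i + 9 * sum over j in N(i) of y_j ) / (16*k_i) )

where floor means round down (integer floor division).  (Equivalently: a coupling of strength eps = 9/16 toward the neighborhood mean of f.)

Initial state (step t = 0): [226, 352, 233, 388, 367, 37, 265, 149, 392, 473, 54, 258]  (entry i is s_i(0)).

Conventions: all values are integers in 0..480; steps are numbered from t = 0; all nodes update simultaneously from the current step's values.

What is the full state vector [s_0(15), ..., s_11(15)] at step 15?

Answer: [172, 306, 222, 230, 229, 294, 306, 310, 264, 277, 300, 282]

Derivation:
t=0: [226, 352, 233, 388, 367, 37, 265, 149, 392, 473, 54, 258]
t=1: [248, 176, 240, 218, 194, 182, 203, 312, 223, 316, 202, 211]
t=2: [254, 337, 263, 289, 317, 331, 306, 180, 283, 175, 307, 297]
t=3: [161, 105, 151, 121, 88, 98, 101, 247, 128, 253, 100, 112]
t=4: [384, 321, 374, 340, 301, 313, 316, 284, 348, 277, 315, 329]
t=5: [118, 45, 107, 67, 66, 52, 49, 86, 76, 94, 50, 54]
t=6: [269, 184, 256, 210, 209, 192, 189, 232, 220, 241, 190, 195]
t=7: [251, 349, 266, 319, 320, 340, 344, 294, 308, 283, 342, 337]
t=8: [127, 81, 110, 48, 47, 70, 75, 77, 61, 90, 73, 67]
t=9: [289, 235, 269, 197, 196, 223, 228, 231, 212, 246, 226, 219]
t=10: [199, 262, 223, 306, 307, 276, 270, 267, 289, 249, 272, 281]
t=11: [238, 165, 210, 114, 113, 149, 155, 159, 133, 180, 153, 143]
t=12: [341, 426, 373, 378, 377, 419, 426, 430, 400, 408, 423, 412]
t=13: [173, 272, 210, 216, 215, 264, 272, 276, 241, 251, 268, 255]
t=14: [312, 197, 269, 262, 263, 207, 197, 193, 233, 222, 202, 217]
t=15: [172, 306, 222, 230, 229, 294, 306, 310, 264, 277, 300, 282]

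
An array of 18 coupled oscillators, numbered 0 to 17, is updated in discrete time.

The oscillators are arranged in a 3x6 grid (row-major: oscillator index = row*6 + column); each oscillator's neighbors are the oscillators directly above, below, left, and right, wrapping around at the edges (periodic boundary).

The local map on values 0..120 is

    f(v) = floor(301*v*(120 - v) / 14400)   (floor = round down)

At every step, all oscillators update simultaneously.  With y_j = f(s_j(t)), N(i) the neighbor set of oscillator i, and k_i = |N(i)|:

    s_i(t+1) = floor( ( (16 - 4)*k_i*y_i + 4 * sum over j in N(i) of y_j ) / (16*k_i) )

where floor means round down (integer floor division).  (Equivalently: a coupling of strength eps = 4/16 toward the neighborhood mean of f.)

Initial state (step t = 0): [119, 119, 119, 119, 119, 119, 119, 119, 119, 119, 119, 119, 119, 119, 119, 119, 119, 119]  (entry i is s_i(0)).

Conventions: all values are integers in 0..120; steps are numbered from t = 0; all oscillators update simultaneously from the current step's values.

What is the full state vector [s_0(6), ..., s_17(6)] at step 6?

Answer: [67, 67, 67, 67, 67, 67, 67, 67, 67, 67, 67, 67, 67, 67, 67, 67, 67, 67]

Derivation:
t=0: [119, 119, 119, 119, 119, 119, 119, 119, 119, 119, 119, 119, 119, 119, 119, 119, 119, 119]
t=1: [2, 2, 2, 2, 2, 2, 2, 2, 2, 2, 2, 2, 2, 2, 2, 2, 2, 2]
t=2: [4, 4, 4, 4, 4, 4, 4, 4, 4, 4, 4, 4, 4, 4, 4, 4, 4, 4]
t=3: [9, 9, 9, 9, 9, 9, 9, 9, 9, 9, 9, 9, 9, 9, 9, 9, 9, 9]
t=4: [20, 20, 20, 20, 20, 20, 20, 20, 20, 20, 20, 20, 20, 20, 20, 20, 20, 20]
t=5: [41, 41, 41, 41, 41, 41, 41, 41, 41, 41, 41, 41, 41, 41, 41, 41, 41, 41]
t=6: [67, 67, 67, 67, 67, 67, 67, 67, 67, 67, 67, 67, 67, 67, 67, 67, 67, 67]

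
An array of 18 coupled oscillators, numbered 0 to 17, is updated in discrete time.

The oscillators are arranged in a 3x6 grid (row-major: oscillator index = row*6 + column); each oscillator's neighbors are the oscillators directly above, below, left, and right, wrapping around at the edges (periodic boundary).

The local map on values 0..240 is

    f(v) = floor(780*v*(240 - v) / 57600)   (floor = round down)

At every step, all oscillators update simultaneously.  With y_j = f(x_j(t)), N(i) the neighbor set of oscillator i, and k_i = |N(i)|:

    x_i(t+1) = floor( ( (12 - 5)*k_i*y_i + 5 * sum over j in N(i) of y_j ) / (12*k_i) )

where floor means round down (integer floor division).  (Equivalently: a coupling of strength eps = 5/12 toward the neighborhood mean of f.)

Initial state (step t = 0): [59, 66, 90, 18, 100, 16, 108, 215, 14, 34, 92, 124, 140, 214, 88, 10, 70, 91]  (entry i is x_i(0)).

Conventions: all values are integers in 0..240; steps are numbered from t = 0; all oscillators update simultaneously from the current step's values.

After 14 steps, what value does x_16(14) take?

Simulating step by step:
t=0: [59, 66, 90, 18, 100, 16, 108, 215, 14, 34, 92, 124, 140, 214, 88, 10, 70, 91]
t=1: [144, 139, 151, 83, 156, 101, 174, 90, 79, 87, 173, 176, 172, 105, 139, 69, 155, 168]
t=2: [181, 188, 181, 175, 176, 181, 161, 179, 176, 174, 162, 157, 164, 186, 184, 168, 172, 165]
t=3: [148, 136, 144, 153, 153, 150, 166, 147, 149, 157, 166, 170, 162, 140, 143, 158, 160, 164]
t=4: [181, 189, 186, 179, 178, 178, 169, 183, 183, 176, 168, 164, 173, 186, 185, 176, 172, 169]
t=5: [146, 133, 137, 147, 151, 151, 157, 141, 141, 151, 160, 164, 153, 138, 138, 150, 157, 160]
t=6: [183, 190, 190, 184, 180, 179, 177, 188, 188, 181, 174, 171, 180, 189, 189, 182, 176, 174]
t=7: [141, 129, 129, 139, 146, 148, 148, 133, 132, 143, 153, 156, 145, 131, 131, 141, 150, 153]
t=8: [188, 192, 192, 189, 184, 183, 184, 191, 192, 187, 181, 179, 186, 192, 192, 188, 182, 180]
t=9: [133, 125, 124, 130, 139, 141, 137, 126, 125, 133, 142, 145, 135, 125, 124, 132, 141, 144]
t=10: [191, 193, 193, 192, 189, 188, 190, 193, 193, 192, 188, 187, 191, 193, 193, 192, 189, 187]
t=11: [126, 122, 122, 124, 129, 131, 127, 122, 122, 124, 130, 132, 126, 122, 122, 124, 130, 132]
t=12: [193, 194, 194, 193, 193, 193, 193, 194, 194, 193, 193, 193, 193, 194, 194, 193, 193, 193]
t=13: [121, 120, 120, 121, 122, 122, 121, 120, 120, 121, 122, 122, 121, 120, 120, 121, 122, 122]
t=14: [194, 194, 194, 194, 194, 194, 194, 194, 194, 194, 194, 194, 194, 194, 194, 194, 194, 194]

Answer: x_16(14) = 194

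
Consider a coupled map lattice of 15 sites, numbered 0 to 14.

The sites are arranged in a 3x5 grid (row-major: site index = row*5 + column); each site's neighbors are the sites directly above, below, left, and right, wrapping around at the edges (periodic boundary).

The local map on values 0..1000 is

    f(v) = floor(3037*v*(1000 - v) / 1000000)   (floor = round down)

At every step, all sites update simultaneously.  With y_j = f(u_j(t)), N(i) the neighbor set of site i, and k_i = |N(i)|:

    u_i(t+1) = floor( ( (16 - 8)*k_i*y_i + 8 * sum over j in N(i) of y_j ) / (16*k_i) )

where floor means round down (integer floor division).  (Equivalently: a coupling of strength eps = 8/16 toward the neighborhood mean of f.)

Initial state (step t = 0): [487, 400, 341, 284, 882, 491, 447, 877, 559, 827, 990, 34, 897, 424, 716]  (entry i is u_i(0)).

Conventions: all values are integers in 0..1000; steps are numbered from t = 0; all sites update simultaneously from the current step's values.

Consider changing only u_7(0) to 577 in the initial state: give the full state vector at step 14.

Simulating step by step:
t=0: [487, 400, 341, 284, 882, 491, 447, 577, 559, 827, 990, 34, 897, 424, 716]
t=1: [608, 650, 636, 619, 461, 626, 665, 678, 690, 522, 294, 273, 422, 653, 498]
t=2: [709, 683, 702, 707, 746, 703, 671, 677, 677, 737, 664, 643, 702, 702, 733]
t=3: [630, 657, 640, 628, 592, 637, 666, 657, 646, 602, 657, 678, 646, 632, 606]
t=4: [703, 685, 695, 708, 725, 700, 679, 687, 700, 720, 691, 673, 691, 705, 718]
t=5: [635, 653, 644, 628, 613, 637, 657, 650, 633, 617, 643, 660, 648, 631, 619]
t=6: [702, 689, 695, 708, 715, 701, 687, 692, 705, 713, 698, 685, 692, 706, 713]
t=7: [635, 648, 642, 628, 622, 636, 650, 645, 631, 623, 638, 651, 645, 630, 624]
t=8: [702, 693, 697, 707, 711, 702, 692, 696, 706, 711, 701, 692, 696, 706, 710]
t=9: [635, 644, 640, 630, 626, 635, 644, 641, 630, 626, 635, 644, 641, 630, 626]
t=10: [703, 697, 699, 706, 709, 703, 697, 699, 706, 709, 703, 697, 699, 706, 709]
t=11: [633, 639, 637, 630, 627, 633, 639, 637, 630, 627, 633, 639, 637, 630, 627]
t=12: [705, 700, 702, 706, 709, 705, 700, 702, 706, 709, 705, 700, 702, 706, 709]
t=13: [631, 636, 634, 630, 627, 631, 636, 634, 630, 627, 631, 636, 634, 630, 627]
t=14: [706, 703, 704, 707, 709, 706, 703, 704, 707, 709, 706, 703, 704, 707, 709]

Answer: [706, 703, 704, 707, 709, 706, 703, 704, 707, 709, 706, 703, 704, 707, 709]
Key observation: This trace re-runs the system from the modified initial state.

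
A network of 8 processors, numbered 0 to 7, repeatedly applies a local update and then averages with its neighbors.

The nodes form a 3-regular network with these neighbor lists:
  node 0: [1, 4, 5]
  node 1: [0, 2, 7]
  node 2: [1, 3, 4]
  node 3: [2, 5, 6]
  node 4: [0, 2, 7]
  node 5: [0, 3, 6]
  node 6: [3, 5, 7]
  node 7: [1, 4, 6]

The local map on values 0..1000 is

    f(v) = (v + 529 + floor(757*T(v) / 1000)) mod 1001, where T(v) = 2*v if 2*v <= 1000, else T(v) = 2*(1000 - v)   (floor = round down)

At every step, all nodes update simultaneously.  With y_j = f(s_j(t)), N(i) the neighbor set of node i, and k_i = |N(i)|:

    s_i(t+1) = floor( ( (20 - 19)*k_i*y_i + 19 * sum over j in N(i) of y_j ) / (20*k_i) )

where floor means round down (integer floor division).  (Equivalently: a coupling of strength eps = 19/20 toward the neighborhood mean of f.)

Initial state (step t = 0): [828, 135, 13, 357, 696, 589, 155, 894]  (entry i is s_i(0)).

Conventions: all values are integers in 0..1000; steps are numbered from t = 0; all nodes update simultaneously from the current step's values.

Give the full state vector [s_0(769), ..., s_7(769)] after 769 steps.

Simulating step by step:
t=0: [828, 135, 13, 357, 696, 589, 155, 894]
t=1: [756, 600, 654, 723, 591, 657, 598, 811]
t=2: [721, 664, 713, 712, 664, 686, 669, 729]
t=3: [695, 672, 691, 686, 672, 682, 678, 697]
t=4: [693, 684, 693, 689, 684, 688, 687, 694]
t=5: [689, 685, 688, 687, 685, 686, 686, 689]
t=6: [688, 687, 688, 688, 687, 688, 688, 688]
t=7: [688, 688, 688, 688, 688, 688, 688, 688]
t=8: [688, 688, 688, 688, 688, 688, 688, 688]

Answer: [688, 688, 688, 688, 688, 688, 688, 688]
Key observation: The state at step 7, [688, 688, 688, 688, 688, 688, 688, 688], reappears at step 8: the system is in a cycle of period 1 from step 7 on.  Therefore the state at step 769 equals the state at step 7 + ((769 - 7) mod 1) = 7, which is [688, 688, 688, 688, 688, 688, 688, 688].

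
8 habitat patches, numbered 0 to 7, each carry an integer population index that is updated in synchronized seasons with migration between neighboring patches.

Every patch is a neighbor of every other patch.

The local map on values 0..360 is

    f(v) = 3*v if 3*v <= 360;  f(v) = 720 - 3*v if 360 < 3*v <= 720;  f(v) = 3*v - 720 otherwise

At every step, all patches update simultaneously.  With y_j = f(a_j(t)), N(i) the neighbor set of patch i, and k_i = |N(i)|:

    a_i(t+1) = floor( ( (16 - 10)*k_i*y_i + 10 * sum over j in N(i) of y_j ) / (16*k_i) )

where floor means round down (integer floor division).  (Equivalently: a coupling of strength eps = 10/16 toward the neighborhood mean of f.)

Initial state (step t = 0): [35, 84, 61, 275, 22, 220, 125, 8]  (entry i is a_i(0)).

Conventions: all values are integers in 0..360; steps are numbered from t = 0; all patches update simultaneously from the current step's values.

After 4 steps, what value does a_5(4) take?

Simulating step by step:
t=0: [35, 84, 61, 275, 22, 220, 125, 8]
t=1: [131, 173, 154, 131, 120, 118, 200, 108]
t=2: [296, 260, 276, 296, 305, 303, 237, 295]
t=3: [142, 111, 125, 142, 150, 148, 97, 141]
t=4: [298, 309, 312, 298, 291, 293, 297, 299]

Answer: a_5(4) = 293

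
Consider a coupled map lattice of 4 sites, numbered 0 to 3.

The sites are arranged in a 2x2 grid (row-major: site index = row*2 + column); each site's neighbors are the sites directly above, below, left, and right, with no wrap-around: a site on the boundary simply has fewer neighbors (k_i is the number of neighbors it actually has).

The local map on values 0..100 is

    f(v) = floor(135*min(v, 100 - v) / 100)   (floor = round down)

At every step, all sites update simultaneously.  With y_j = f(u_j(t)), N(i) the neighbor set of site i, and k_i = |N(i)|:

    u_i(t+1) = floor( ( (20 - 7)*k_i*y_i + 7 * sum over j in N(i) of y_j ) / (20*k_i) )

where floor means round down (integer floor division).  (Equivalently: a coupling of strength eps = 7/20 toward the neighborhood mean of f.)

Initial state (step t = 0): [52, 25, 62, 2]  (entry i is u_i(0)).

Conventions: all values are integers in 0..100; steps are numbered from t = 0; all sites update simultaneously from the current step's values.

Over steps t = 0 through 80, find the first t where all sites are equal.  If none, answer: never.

Answer: 11
Key observation: Synchronization is absorbing here: once all sites are equal they stay equal, and step 11 is the first all-equal step.

Derivation:
t=0: [52, 25, 62, 2]  (not all equal)
t=1: [56, 33, 44, 16]  (not all equal)
t=2: [56, 42, 52, 31]  (not all equal)
t=3: [59, 53, 59, 47]  (not all equal)
t=4: [56, 61, 56, 61]  (not all equal)
t=5: [57, 53, 57, 53]  (not all equal)
t=6: [58, 62, 58, 62]  (not all equal)
t=7: [55, 51, 55, 51]  (not all equal)
t=8: [61, 64, 61, 64]  (not all equal)
t=9: [51, 48, 51, 48]  (not all equal)
t=10: [65, 64, 65, 64]  (not all equal)
t=11: [47, 47, 47, 47]  (all equal)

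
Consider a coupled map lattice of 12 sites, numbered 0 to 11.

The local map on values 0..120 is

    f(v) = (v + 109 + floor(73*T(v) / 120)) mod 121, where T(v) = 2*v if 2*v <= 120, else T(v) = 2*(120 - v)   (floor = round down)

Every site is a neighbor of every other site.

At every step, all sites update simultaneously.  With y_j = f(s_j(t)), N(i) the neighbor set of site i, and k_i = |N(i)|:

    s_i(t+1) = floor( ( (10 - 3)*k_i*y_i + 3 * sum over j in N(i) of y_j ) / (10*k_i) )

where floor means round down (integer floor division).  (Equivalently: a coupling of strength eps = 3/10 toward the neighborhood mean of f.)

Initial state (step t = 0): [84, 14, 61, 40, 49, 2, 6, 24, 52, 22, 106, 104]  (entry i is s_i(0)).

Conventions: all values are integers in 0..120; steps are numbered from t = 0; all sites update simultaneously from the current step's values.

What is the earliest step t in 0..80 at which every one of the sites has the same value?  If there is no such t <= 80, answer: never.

Simulating step by step:
t=0: [84, 14, 61, 40, 49, 2, 6, 24, 52, 22, 106, 104]  (not all equal)
t=1: [103, 38, 106, 76, 90, 101, 26, 53, 94, 49, 100, 100]  (not all equal)
t=2: [107, 81, 107, 111, 109, 108, 63, 103, 109, 97, 108, 108]  (not all equal)
t=3: [110, 114, 110, 109, 110, 110, 117, 111, 110, 111, 110, 110]  (not all equal)
t=4: [109, 109, 109, 109, 109, 109, 108, 109, 109, 109, 109, 109]  (not all equal)
t=5: [110, 110, 110, 110, 110, 110, 110, 110, 110, 110, 110, 110]  (all equal)

Answer: 5
Key observation: Synchronization is absorbing here: once all sites are equal they stay equal, and step 5 is the first all-equal step.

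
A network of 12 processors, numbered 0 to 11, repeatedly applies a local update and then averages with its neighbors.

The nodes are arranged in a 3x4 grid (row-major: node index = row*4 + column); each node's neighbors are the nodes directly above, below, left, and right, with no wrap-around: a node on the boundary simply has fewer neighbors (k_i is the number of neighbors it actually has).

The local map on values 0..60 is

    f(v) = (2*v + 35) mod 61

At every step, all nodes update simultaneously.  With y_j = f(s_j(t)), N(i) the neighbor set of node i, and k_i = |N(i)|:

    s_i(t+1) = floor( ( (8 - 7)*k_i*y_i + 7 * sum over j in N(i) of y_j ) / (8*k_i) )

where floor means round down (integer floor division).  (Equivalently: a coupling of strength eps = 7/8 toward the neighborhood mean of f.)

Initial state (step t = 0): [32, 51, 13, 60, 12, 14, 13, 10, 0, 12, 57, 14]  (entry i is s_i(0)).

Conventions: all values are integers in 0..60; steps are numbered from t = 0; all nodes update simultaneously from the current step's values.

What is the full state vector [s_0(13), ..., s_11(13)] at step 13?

Answer: [20, 29, 18, 15, 33, 27, 28, 14, 27, 37, 28, 27]

Derivation:
t=0: [32, 51, 13, 60, 12, 14, 13, 10, 0, 12, 57, 14]
t=1: [37, 13, 14, 28, 29, 29, 18, 17, 56, 26, 21, 36]
t=2: [20, 23, 11, 8, 34, 18, 13, 26, 28, 24, 25, 16]
t=3: [28, 26, 27, 42, 21, 19, 25, 19, 31, 21, 11, 22]
t=4: [22, 23, 35, 24, 24, 19, 26, 30, 18, 32, 24, 32]
t=5: [20, 24, 25, 36, 14, 24, 27, 29, 27, 17, 32, 29]
t=6: [12, 20, 31, 30, 18, 15, 28, 34, 7, 26, 24, 34]
t=7: [17, 30, 27, 38, 33, 18, 26, 36, 21, 25, 31, 33]
t=8: [33, 17, 35, 38, 14, 28, 29, 39, 30, 21, 30, 40]
t=9: [9, 34, 31, 48, 30, 16, 39, 46, 12, 30, 34, 44]
t=10: [39, 32, 34, 19, 38, 36, 25, 18, 37, 35, 30, 20]
t=11: [45, 45, 26, 24, 48, 39, 31, 15, 47, 42, 28, 21]
t=12: [5, 24, 21, 15, 19, 29, 29, 22, 30, 33, 35, 16]
t=13: [20, 29, 18, 15, 33, 27, 28, 14, 27, 37, 28, 27]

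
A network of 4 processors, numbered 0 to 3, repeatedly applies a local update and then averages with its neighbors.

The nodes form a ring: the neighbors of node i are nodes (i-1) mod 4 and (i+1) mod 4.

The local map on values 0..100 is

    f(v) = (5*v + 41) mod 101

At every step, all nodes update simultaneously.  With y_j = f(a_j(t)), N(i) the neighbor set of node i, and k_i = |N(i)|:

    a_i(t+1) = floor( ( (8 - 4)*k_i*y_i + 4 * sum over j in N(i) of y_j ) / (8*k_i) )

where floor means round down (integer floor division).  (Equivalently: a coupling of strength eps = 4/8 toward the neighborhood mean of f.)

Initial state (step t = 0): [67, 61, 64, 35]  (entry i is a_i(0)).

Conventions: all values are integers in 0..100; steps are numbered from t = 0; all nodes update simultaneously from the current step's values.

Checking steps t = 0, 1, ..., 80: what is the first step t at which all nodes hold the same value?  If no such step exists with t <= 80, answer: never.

Answer: 33
Key observation: Synchronization is absorbing here: once all nodes are equal they stay equal, and step 33 is the first all-equal step.

Derivation:
t=0: [67, 61, 64, 35]  (not all equal)
t=1: [50, 54, 43, 39]  (not all equal)
t=2: [55, 39, 37, 52]  (not all equal)
t=3: [39, 26, 45, 58]  (not all equal)
t=4: [41, 59, 56, 38]  (not all equal)
t=5: [37, 32, 24, 30]  (not all equal)
t=6: [59, 71, 77, 66]  (not all equal)
t=7: [56, 60, 51, 47]  (not all equal)
t=8: [37, 47, 75, 65]  (not all equal)
t=9: [46, 46, 40, 40]  (not all equal)
t=10: [61, 61, 46, 46]  (not all equal)
t=11: [49, 49, 62, 62]  (not all equal)
t=12: [75, 75, 57, 57]  (not all equal)
t=13: [14, 14, 20, 20]  (not all equal)
t=14: [17, 17, 32, 32]  (not all equal)
t=15: [43, 43, 81, 81]  (not all equal)
t=16: [51, 51, 45, 45]  (not all equal)
t=17: [86, 86, 71, 71]  (not all equal)
t=18: [73, 73, 86, 86]  (not all equal)
t=19: [18, 18, 50, 50]  (not all equal)
t=20: [44, 44, 74, 74]  (not all equal)
t=21: [46, 46, 20, 20]  (not all equal)
t=22: [61, 61, 47, 47]  (not all equal)
t=23: [50, 50, 66, 66]  (not all equal)
t=24: [83, 83, 73, 73]  (not all equal)
t=25: [39, 39, 14, 14]  (not all equal)
t=26: [28, 28, 16, 16]  (not all equal)
t=27: [65, 65, 35, 35]  (not all equal)
t=28: [50, 50, 26, 26]  (not all equal)
t=29: [84, 84, 74, 74]  (not all equal)
t=30: [44, 44, 19, 19]  (not all equal)
t=31: [53, 53, 41, 41]  (not all equal)
t=32: [13, 13, 33, 33]  (not all equal)
t=33: [4, 4, 4, 4]  (all equal)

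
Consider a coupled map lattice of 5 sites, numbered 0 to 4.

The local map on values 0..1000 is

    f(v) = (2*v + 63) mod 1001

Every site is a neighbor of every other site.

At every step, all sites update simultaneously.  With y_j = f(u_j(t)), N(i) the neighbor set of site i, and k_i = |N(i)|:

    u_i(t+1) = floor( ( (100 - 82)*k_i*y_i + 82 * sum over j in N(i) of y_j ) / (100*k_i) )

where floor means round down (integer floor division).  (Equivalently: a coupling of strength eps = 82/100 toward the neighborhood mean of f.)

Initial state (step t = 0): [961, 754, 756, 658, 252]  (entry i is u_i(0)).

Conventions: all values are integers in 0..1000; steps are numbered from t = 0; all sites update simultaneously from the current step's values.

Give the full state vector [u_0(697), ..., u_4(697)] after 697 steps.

Answer: [113, 113, 113, 113, 113]
Key observation: The state at step 3, [641, 641, 641, 641, 641], reappears at step 15: the system is in a cycle of period 12 from step 3 on.  Therefore the state at step 697 equals the state at step 3 + ((697 - 3) mod 12) = 13, which is [113, 113, 113, 113, 113].

Derivation:
t=0: [961, 754, 756, 658, 252]
t=1: [605, 615, 615, 620, 615]
t=2: [290, 289, 289, 289, 289]
t=3: [641, 641, 641, 641, 641]
t=4: [344, 344, 344, 344, 344]
t=5: [751, 751, 751, 751, 751]
t=6: [564, 564, 564, 564, 564]
t=7: [190, 190, 190, 190, 190]
t=8: [443, 443, 443, 443, 443]
t=9: [949, 949, 949, 949, 949]
t=10: [960, 960, 960, 960, 960]
t=11: [982, 982, 982, 982, 982]
t=12: [25, 25, 25, 25, 25]
t=13: [113, 113, 113, 113, 113]
t=14: [289, 289, 289, 289, 289]
t=15: [641, 641, 641, 641, 641]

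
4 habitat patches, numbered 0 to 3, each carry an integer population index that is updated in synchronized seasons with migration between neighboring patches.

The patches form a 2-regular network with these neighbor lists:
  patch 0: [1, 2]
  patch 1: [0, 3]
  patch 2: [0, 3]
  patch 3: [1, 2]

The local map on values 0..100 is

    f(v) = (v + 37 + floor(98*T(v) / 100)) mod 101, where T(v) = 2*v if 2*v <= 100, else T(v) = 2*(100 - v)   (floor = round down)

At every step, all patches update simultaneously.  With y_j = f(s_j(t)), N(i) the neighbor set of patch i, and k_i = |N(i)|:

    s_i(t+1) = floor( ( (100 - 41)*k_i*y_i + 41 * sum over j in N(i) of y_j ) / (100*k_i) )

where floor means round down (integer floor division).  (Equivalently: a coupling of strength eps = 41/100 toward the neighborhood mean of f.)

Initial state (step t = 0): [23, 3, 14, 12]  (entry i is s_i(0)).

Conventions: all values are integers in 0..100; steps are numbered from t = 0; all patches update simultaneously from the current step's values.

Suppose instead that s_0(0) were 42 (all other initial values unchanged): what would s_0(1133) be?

Answer: s_0(1133) = 64
Key observation: The state at step 7, [64, 64, 64, 64], reappears at step 9: the system is in a cycle of period 2 from step 7 on.  Therefore the state at step 1133 equals the state at step 7 + ((1133 - 7) mod 2) = 7, which is [64, 64, 64, 64].

Derivation:
t=0: [42, 3, 14, 12]
t=1: [60, 53, 73, 67]
t=2: [72, 76, 64, 68]
t=3: [63, 61, 67, 65]
t=4: [70, 71, 68, 69]
t=5: [64, 63, 65, 64]
t=6: [70, 70, 69, 70]
t=7: [64, 64, 64, 64]
t=8: [70, 70, 70, 70]
t=9: [64, 64, 64, 64]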